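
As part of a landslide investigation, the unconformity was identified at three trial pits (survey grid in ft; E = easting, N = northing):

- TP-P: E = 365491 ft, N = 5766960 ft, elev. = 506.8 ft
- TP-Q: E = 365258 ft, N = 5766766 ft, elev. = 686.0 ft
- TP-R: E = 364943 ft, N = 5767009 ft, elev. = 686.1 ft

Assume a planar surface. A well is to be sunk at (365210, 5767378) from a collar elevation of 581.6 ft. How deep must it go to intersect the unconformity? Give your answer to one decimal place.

171.2 ft

Two edge vectors: TP-P→TP-Q = (-233, -194, 179.2), TP-P→TP-R = (-548, 49, 179.3).
Normal n = (TP-P→TP-Q) × (TP-P→TP-R) = (-43565, -56424.7, -117729).
So ∂z/∂E = −n_x/n_z = −0.370044764 and ∂z/∂N = −n_y/n_z = −0.479276134.
Intercept c from TP-P: 506.8 + 135248.03 + 2763966.29 = 2899721.13.
At (365210, 5767378): z_contact = −135144.05 − 2764166.63 + 2899721.13 = 410.45 ft.
Depth below ground = 581.6 − 410.45 = 171.2 ft.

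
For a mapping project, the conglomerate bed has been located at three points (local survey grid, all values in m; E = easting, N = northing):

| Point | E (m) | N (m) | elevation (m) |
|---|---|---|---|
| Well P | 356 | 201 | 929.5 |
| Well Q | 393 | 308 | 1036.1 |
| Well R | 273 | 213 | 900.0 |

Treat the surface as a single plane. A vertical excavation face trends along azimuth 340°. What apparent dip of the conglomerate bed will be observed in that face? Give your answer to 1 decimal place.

Let the plane be z = a·E + b·N + c.
Well Q−Well P: 37a + 107b = 106.6;  Well R−Well P: −83a + 12b = −29.5.
Solving gives a = 0.47568, b = 0.83177.
Unit vector along 340° is (sin 340°, cos 340°) = (-0.3420, 0.9397).
Slope in that direction = a·(-0.3420) + b·(0.9397) = 0.61892.
Apparent dip = arctan|0.61892| = 31.8° (true dip is 43.8°, so apparent ≤ true as expected).

31.8°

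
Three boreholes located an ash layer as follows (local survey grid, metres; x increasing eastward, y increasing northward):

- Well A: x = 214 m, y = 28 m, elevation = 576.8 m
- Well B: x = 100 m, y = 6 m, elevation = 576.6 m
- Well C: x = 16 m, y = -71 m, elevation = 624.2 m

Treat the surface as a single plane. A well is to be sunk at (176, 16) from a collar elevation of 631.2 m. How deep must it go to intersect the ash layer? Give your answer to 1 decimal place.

50.8 m

Two edge vectors: Well A→Well B = (-114, -22, -0.2), Well A→Well C = (-198, -99, 47.4).
Normal n = (Well A→Well B) × (Well A→Well C) = (-1062.6, 5443.2, 6930).
So ∂z/∂x = −n_x/n_z = 0.15333 and ∂z/∂y = −n_y/n_z = −0.78545.
Intercept c from Well A: 576.8 − 32.81 + 21.99 = 565.98.
At (176, 16): z_contact = 26.99 − 12.57 + 565.98 = 580.40 m.
Depth below ground = 631.2 − 580.40 = 50.8 m.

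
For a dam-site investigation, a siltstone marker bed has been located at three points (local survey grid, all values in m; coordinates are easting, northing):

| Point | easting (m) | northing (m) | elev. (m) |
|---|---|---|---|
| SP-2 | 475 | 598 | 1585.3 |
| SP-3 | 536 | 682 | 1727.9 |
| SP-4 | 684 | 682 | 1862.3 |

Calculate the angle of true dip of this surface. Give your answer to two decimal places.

Two edge vectors: SP-2→SP-3 = (61, 84, 142.6), SP-2→SP-4 = (209, 84, 277).
Normal n = (SP-2→SP-3) × (SP-2→SP-4) = (11289.6, 12906.4, -12432).
So ∂z/∂easting = −n_x/n_z = 0.90811 and ∂z/∂northing = −n_y/n_z = 1.03816.
Gradient magnitude |∇z| = √(a² + b²) = √(0.82466 + 1.07778) = 1.37929.
True dip = arctan(1.37929) = 54.06°, dipping toward SW (azimuth ≈ 221°).

54.06°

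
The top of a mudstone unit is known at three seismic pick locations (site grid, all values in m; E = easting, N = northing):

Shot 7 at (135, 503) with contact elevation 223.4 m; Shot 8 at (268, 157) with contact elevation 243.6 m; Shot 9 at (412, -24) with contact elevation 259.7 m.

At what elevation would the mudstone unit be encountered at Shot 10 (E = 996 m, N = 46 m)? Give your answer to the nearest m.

Two edge vectors: Shot 7→Shot 8 = (133, -346, 20.2), Shot 7→Shot 9 = (277, -527, 36.3).
Normal n = (Shot 7→Shot 8) × (Shot 7→Shot 9) = (-1914.4, 767.5, 25751).
So ∂z/∂E = −n_x/n_z = 0.07434 and ∂z/∂N = −n_y/n_z = −0.02980.
Intercept c from Shot 7: 223.4 − 10.04 + 14.99 = 228.36.
At (996, 46): z = 74.0 − 1.4 + 228.36 = 301.0 m.

301 m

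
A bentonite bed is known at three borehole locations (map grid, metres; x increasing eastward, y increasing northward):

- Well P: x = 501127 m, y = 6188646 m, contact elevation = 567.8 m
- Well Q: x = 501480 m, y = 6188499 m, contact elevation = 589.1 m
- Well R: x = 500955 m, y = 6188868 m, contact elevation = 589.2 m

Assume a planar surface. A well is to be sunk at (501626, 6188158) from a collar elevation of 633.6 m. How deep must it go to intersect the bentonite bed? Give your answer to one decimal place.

94.9 m

Let the plane be z = a·x + b·y + c.
Well Q−Well P: 353a − 147b = 21.3;  Well R−Well P: −172a + 222b = 21.4.
Solving gives a = 0.148344071, b = 0.211329641.
Then c = 567.8 − a·501127 − b·6188646 = −1381615.76.
At (501626, 6188158): z_contact = 74413.24 + 1307741.21 − 1381615.76 = 538.69 m.
Depth below ground = 633.6 − 538.69 = 94.9 m.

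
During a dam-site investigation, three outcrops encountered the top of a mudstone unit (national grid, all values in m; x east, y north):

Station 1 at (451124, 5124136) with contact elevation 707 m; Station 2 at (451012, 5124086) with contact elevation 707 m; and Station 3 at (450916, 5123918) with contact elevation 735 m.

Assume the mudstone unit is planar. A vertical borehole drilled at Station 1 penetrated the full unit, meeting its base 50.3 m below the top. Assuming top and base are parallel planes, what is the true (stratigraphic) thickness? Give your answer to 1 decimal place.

Let the plane be z = a·x + b·y + c.
Station 2−Station 1: −112a − 50b = 0;  Station 3−Station 1: −208a − 218b = 28.
Solving gives a = 0.09989, b = −0.22374.
|∇z| = √(a²+b²) = 0.24503, so dip δ = arctan(0.24503) = 13.77°.
True thickness = vertical thickness × cos δ = 50.3 × cos 13.77° = 48.9 m.

48.9 m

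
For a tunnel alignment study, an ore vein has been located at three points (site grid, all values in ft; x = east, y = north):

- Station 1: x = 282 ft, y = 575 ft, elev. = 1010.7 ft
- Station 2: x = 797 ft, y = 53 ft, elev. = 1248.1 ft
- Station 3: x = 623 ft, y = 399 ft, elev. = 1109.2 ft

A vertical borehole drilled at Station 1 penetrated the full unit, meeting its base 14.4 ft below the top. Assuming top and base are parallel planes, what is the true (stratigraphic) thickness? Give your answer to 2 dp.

13.54 ft

Let the plane be z = a·x + b·y + c.
Station 2−Station 1: 515a − 522b = 237.4;  Station 3−Station 1: 341a − 176b = 98.5.
Solving gives a = 0.11028, b = −0.34598.
|∇z| = √(a²+b²) = 0.36314, so dip δ = arctan(0.36314) = 19.96°.
True thickness = vertical thickness × cos δ = 14.4 × cos 19.96° = 13.54 ft.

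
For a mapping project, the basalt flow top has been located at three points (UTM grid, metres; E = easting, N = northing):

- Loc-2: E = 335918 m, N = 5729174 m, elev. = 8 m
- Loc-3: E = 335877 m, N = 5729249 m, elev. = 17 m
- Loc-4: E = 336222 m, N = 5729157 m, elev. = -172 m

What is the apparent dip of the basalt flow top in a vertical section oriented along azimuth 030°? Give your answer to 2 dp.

Two edge vectors: Loc-2→Loc-3 = (-41, 75, 9), Loc-2→Loc-4 = (304, -17, -180).
Normal n = (Loc-2→Loc-3) × (Loc-2→Loc-4) = (-13347, -4644, -22103).
So ∂z/∂E = −n_x/n_z = −0.60385 and ∂z/∂N = −n_y/n_z = −0.21011.
Unit vector along 030° is (sin 30°, cos 30°) = (0.5000, 0.8660).
Slope in that direction = a·(0.5000) + b·(0.8660) = −0.48389.
Apparent dip = arctan|0.48389| = 25.82° (true dip is 32.6°, so apparent ≤ true as expected).

25.82°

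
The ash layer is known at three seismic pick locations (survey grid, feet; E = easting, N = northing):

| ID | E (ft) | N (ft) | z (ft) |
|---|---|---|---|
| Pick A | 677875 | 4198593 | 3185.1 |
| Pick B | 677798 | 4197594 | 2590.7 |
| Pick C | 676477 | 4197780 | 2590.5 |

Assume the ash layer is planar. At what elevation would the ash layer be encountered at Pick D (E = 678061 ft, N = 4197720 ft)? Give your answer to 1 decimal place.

Let the plane be z = a·E + b·N + c.
Pick B−Pick A: −77a − 999b = −594.4;  Pick C−Pick A: −1398a − 813b = −594.6.
Solving gives a = 0.083027074, b = 0.588595511.
Then c = 3185.1 − a·677875 − b·4198593 = −2524369.87.
At (678061, 4197720): z = 56297.4 + 2470759.1 − 2524369.87 = 2686.7 ft.

2686.7 ft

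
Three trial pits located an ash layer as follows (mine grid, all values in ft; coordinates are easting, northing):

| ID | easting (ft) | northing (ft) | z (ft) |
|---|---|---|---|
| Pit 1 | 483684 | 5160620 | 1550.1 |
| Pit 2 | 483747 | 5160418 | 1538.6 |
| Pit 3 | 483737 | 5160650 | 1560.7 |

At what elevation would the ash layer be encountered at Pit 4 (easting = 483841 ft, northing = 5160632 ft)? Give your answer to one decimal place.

Let the plane be z = a·easting + b·northing + c.
Pit 2−Pit 1: 63a − 202b = −11.5;  Pit 3−Pit 1: 53a + 30b = 10.6.
Solving gives a = 0.142600826, b = 0.101405208.
Then c = 1550.1 − a·483684 − b·5160620 = −590737.38.
At (483841, 5160632): z = 68996.1 + 523315.0 − 590737.38 = 1573.7 ft.

1573.7 ft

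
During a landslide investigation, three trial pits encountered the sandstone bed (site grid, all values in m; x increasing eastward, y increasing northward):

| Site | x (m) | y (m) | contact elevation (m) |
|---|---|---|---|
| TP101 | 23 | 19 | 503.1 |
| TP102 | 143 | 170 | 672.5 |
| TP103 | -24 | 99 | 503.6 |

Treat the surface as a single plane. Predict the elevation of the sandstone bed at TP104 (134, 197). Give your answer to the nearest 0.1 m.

Two edge vectors: TP101→TP102 = (120, 151, 169.4), TP101→TP103 = (-47, 80, 0.5).
Normal n = (TP101→TP102) × (TP101→TP103) = (-13476.5, -8021.8, 16697).
So ∂z/∂x = −n_x/n_z = 0.80712 and ∂z/∂y = −n_y/n_z = 0.48043.
Intercept c from TP101: 503.1 − 18.56 − 9.13 = 475.41.
At (134, 197): z = 108.2 + 94.6 + 475.41 = 678.2 m.

678.2 m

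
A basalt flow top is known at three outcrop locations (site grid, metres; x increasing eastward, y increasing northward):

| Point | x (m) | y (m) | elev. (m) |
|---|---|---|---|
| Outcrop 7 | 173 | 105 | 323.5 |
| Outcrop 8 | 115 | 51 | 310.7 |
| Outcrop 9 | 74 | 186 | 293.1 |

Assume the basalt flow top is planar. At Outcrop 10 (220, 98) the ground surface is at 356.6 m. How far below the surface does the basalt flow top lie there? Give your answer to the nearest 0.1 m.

20.2 m

Two edge vectors: Outcrop 7→Outcrop 8 = (-58, -54, -12.8), Outcrop 7→Outcrop 9 = (-99, 81, -30.4).
Normal n = (Outcrop 7→Outcrop 8) × (Outcrop 7→Outcrop 9) = (2678.4, -496, -10044).
So ∂z/∂x = −n_x/n_z = 0.26667 and ∂z/∂y = −n_y/n_z = −0.04938.
Intercept c from Outcrop 7: 323.5 − 46.13 + 5.19 = 282.55.
At (220, 98): z_contact = 58.67 − 4.84 + 282.55 = 336.38 m.
Depth below ground = 356.6 − 336.38 = 20.2 m.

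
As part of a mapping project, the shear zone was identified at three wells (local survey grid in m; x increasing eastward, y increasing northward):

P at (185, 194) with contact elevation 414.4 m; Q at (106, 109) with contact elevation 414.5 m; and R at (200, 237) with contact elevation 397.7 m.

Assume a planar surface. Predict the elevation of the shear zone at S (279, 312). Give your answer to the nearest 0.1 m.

403.8 m

Two edge vectors: P→Q = (-79, -85, 0.1), P→R = (15, 43, -16.7).
Normal n = (P→Q) × (P→R) = (1415.2, -1317.8, -2122).
So ∂z/∂x = −n_x/n_z = 0.66692 and ∂z/∂y = −n_y/n_z = −0.62102.
Intercept c from P: 414.4 − 123.38 + 120.48 = 411.50.
At (279, 312): z = 186.1 − 193.8 + 411.50 = 403.8 m.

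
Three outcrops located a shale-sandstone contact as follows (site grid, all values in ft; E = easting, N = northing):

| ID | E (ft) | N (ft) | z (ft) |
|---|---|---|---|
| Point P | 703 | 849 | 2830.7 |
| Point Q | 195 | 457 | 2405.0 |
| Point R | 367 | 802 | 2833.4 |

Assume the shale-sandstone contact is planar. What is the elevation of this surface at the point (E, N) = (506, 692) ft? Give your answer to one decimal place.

Two edge vectors: Point P→Point Q = (-508, -392, -425.7), Point P→Point R = (-336, -47, 2.7).
Normal n = (Point P→Point Q) × (Point P→Point R) = (-21066.3, 144406.8, -107836).
So ∂z/∂E = −n_x/n_z = −0.19535 and ∂z/∂N = −n_y/n_z = 1.33913.
Intercept c from Point P: 2830.7 + 137.33 − 1136.92 = 1831.11.
At (506, 692): z = −98.8 + 926.7 + 1831.11 = 2658.9 ft.

2658.9 ft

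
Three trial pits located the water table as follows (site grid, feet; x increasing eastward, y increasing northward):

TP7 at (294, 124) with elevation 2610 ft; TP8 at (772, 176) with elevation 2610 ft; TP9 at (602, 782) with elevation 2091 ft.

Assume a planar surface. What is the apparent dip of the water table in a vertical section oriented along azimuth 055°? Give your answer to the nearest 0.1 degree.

21.9°

Let the plane be z = a·x + b·y + c.
TP8−TP7: 478a + 52b = 0;  TP9−TP7: 308a + 658b = −519.
Solving gives a = 0.09041, b = −0.83107.
Unit vector along 055° is (sin 55°, cos 55°) = (0.8192, 0.5736).
Slope in that direction = a·(0.8192) + b·(0.5736) = −0.40262.
Apparent dip = arctan|0.40262| = 21.9° (true dip is 39.9°, so apparent ≤ true as expected).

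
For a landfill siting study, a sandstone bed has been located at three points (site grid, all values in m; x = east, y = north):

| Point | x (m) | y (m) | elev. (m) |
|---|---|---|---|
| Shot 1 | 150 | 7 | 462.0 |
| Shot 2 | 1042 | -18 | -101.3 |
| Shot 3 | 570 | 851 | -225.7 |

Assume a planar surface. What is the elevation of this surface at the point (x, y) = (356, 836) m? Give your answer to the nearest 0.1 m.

-80.2 m

Two edge vectors: Shot 1→Shot 2 = (892, -25, -563.3), Shot 1→Shot 3 = (420, 844, -687.7).
Normal n = (Shot 1→Shot 2) × (Shot 1→Shot 3) = (492617.7, 376842.4, 763348).
So ∂z/∂x = −n_x/n_z = −0.645338 and ∂z/∂y = −n_y/n_z = −0.493671.
Intercept c from Shot 1: 462 + 96.80 + 3.46 = 562.26.
At (356, 836): z = −229.7 − 412.7 + 562.26 = -80.2 m.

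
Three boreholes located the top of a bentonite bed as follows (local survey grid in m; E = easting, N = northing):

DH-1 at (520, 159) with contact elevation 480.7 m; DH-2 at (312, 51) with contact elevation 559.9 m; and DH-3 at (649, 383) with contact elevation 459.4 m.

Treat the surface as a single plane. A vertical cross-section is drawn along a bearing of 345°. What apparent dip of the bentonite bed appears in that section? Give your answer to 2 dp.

Let the plane be z = a·E + b·N + c.
DH-2−DH-1: −208a − 108b = 79.2;  DH-3−DH-1: 129a + 224b = −21.3.
Solving gives a = −0.47276, b = 0.17717.
Unit vector along 345° is (sin 345°, cos 345°) = (-0.2588, 0.9659).
Slope in that direction = a·(-0.2588) + b·(0.9659) = 0.29349.
Apparent dip = arctan|0.29349| = 16.36° (true dip is 26.8°, so apparent ≤ true as expected).

16.36°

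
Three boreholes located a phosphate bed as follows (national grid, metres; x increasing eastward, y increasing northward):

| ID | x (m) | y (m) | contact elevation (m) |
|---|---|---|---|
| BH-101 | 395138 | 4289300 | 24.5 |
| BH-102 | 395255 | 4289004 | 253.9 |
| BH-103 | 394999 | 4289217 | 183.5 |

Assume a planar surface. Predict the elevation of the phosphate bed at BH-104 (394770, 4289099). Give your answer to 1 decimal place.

Two edge vectors: BH-101→BH-102 = (117, -296, 229.4), BH-101→BH-103 = (-139, -83, 159).
Normal n = (BH-101→BH-102) × (BH-101→BH-103) = (-28023.8, -50489.6, -50855).
So ∂z/∂x = −n_x/n_z = −0.551052994 and ∂z/∂y = −n_y/n_z = −0.992814866.
Intercept c from BH-101: 24.5 + 217741.98 + 4258480.80 = 4476247.28.
At (394770, 4289099): z = −217539.2 − 4258281.2 + 4476247.28 = 426.8 m.

426.8 m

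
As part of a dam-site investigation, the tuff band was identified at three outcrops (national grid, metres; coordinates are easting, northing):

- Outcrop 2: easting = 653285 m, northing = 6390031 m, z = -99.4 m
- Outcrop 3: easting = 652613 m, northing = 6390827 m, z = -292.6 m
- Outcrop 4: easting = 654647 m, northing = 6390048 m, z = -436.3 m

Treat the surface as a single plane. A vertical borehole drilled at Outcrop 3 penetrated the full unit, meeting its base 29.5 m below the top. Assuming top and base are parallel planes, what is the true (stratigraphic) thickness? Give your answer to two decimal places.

Let the plane be z = a·easting + b·northing + c.
Outcrop 3−Outcrop 2: −672a + 796b = −193.2;  Outcrop 4−Outcrop 2: 1362a + 17b = −336.9.
Solving gives a = −0.24178, b = −0.44683.
|∇z| = √(a²+b²) = 0.50805, so dip δ = arctan(0.50805) = 26.93°.
True thickness = vertical thickness × cos δ = 29.5 × cos 26.93° = 26.30 m.

26.30 m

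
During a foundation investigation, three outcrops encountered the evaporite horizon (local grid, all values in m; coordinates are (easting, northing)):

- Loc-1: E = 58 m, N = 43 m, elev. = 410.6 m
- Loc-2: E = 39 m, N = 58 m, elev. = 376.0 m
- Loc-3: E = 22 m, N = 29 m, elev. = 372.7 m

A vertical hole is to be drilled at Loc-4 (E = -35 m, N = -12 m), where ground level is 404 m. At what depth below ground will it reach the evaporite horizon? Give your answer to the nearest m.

79 m

Two edge vectors: Loc-1→Loc-2 = (-19, 15, -34.6), Loc-1→Loc-3 = (-36, -14, -37.9).
Normal n = (Loc-1→Loc-2) × (Loc-1→Loc-3) = (-1052.9, 525.5, 806).
So ∂z/∂E = −n_x/n_z = 1.30633 and ∂z/∂N = −n_y/n_z = −0.65199.
Intercept c from Loc-1: 410.6 − 75.77 + 28.04 = 362.87.
At (-35, -12): z_contact = −45.7 + 7.8 + 362.87 = 325.0 m.
Depth below ground = 404 − 325.0 = 79 m.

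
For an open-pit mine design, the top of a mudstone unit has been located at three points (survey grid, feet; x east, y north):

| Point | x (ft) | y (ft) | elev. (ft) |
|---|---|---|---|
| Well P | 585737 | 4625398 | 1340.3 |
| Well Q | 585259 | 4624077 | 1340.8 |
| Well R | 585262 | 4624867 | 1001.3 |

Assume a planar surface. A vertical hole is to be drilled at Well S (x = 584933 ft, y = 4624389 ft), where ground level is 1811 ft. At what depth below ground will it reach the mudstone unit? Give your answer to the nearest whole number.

997 ft

Let the plane be z = a·x + b·y + c.
Well Q−Well P: −478a − 1321b = 0.5;  Well R−Well P: −475a − 531b = −339.
Solving gives a = 1.19918669, b = −0.43430071.
Then c = 1340.3 − a·585737 − b·4625398 = 1307745.92.
At (584933, 4624389): z_contact = 701443.9 − 2008375.4 + 1307745.92 = 814.4 ft.
Depth below ground = 1811 − 814.4 = 997 ft.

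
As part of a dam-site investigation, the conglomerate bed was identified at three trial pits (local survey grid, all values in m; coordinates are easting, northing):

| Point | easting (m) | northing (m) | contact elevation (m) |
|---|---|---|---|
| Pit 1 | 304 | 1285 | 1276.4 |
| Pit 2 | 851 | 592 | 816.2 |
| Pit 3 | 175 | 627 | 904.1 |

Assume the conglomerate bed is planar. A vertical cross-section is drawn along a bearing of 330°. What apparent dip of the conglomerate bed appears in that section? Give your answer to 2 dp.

29.11°

Two edge vectors: Pit 1→Pit 2 = (547, -693, -460.2), Pit 1→Pit 3 = (-129, -658, -372.3).
Normal n = (Pit 1→Pit 2) × (Pit 1→Pit 3) = (-44807.7, 263013.9, -449323).
So ∂z/∂easting = −n_x/n_z = −0.09972 and ∂z/∂northing = −n_y/n_z = 0.58536.
Unit vector along 330° is (sin 330°, cos 330°) = (-0.5000, 0.8660).
Slope in that direction = a·(-0.5000) + b·(0.8660) = 0.55679.
Apparent dip = arctan|0.55679| = 29.11° (true dip is 30.7°, so apparent ≤ true as expected).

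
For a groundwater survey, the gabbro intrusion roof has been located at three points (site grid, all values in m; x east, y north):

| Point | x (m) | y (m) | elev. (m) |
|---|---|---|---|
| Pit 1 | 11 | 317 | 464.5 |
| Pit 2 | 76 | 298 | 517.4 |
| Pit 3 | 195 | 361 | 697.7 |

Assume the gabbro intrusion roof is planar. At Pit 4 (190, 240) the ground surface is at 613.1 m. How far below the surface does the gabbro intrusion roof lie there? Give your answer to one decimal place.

Two edge vectors: Pit 1→Pit 2 = (65, -19, 52.9), Pit 1→Pit 3 = (184, 44, 233.2).
Normal n = (Pit 1→Pit 2) × (Pit 1→Pit 3) = (-6758.4, -5424.4, 6356).
So ∂z/∂x = −n_x/n_z = 1.06331 and ∂z/∂y = −n_y/n_z = 0.85343.
Intercept c from Pit 1: 464.5 − 11.70 − 270.54 = 182.27.
At (190, 240): z_contact = 202.03 + 204.82 + 182.27 = 589.12 m.
Depth below ground = 613.1 − 589.12 = 24.0 m.

24.0 m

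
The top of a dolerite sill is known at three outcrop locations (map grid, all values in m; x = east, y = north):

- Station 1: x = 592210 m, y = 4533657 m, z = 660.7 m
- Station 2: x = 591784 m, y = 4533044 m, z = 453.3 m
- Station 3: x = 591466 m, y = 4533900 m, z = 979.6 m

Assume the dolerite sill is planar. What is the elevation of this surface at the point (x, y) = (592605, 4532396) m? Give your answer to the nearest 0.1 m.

-95.6 m

Two edge vectors: Station 1→Station 2 = (-426, -613, -207.4), Station 1→Station 3 = (-744, 243, 318.9).
Normal n = (Station 1→Station 2) × (Station 1→Station 3) = (-145087.5, 290157, -559590).
So ∂z/∂x = −n_x/n_z = −0.259274648 and ∂z/∂y = −n_y/n_z = 0.518517129.
Intercept c from Station 1: 660.7 + 153545.04 − 2350778.81 = −2196573.07.
At (592605, 4532396): z = −153647.5 + 2350125.0 − 2196573.07 = -95.6 m.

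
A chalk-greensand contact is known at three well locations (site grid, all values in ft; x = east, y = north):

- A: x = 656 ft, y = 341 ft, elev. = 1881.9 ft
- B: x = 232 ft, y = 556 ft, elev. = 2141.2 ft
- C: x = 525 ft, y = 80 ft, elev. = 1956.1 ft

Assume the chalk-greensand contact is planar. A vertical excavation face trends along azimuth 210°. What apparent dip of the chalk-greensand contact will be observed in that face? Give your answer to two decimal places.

Let the plane be z = a·x + b·y + c.
B−A: −424a + 215b = 259.3;  C−A: −131a − 261b = 74.2.
Solving gives a = −0.60240, b = 0.01806.
Unit vector along 210° is (sin 210°, cos 210°) = (-0.5000, -0.8660).
Slope in that direction = a·(-0.5000) + b·(-0.8660) = 0.28556.
Apparent dip = arctan|0.28556| = 15.94° (true dip is 31.1°, so apparent ≤ true as expected).

15.94°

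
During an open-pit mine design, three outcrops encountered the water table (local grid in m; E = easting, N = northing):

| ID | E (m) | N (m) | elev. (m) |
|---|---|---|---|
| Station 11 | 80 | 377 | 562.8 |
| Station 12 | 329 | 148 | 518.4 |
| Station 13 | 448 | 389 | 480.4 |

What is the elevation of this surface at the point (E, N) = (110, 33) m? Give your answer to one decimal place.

Let the plane be z = a·E + b·N + c.
Station 12−Station 11: 249a − 229b = −44.4;  Station 13−Station 11: 368a + 12b = −82.4.
Solving gives a = −0.22235, b = −0.04788.
Then c = 562.8 − a·80 − b·377 = 598.64.
At (110, 33): z = −24.5 − 1.6 + 598.64 = 572.6 m.

572.6 m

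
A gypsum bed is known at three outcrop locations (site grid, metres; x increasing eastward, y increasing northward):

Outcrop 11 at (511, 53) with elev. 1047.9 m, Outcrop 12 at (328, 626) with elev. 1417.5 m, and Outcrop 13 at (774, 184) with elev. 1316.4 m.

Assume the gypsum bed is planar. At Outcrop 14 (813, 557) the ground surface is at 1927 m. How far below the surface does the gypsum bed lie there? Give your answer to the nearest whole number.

Two edge vectors: Outcrop 11→Outcrop 12 = (-183, 573, 369.6), Outcrop 11→Outcrop 13 = (263, 131, 268.5).
Normal n = (Outcrop 11→Outcrop 12) × (Outcrop 11→Outcrop 13) = (105432.9, 146340.3, -174672).
So ∂z/∂x = −n_x/n_z = 0.60361 and ∂z/∂y = −n_y/n_z = 0.83780.
Intercept c from Outcrop 11: 1047.9 − 308.44 − 44.40 = 695.05.
At (813, 557): z_contact = 490.7 + 466.7 + 695.05 = 1652.4 m.
Depth below ground = 1927 − 1652.4 = 275 m.

275 m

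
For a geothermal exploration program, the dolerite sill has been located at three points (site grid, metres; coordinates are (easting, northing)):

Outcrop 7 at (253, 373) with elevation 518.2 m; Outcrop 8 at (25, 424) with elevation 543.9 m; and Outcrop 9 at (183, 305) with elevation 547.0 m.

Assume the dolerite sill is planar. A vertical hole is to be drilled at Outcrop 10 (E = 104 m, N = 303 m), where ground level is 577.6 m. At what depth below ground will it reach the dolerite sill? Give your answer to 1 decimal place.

16.8 m

Two edge vectors: Outcrop 7→Outcrop 8 = (-228, 51, 25.7), Outcrop 7→Outcrop 9 = (-70, -68, 28.8).
Normal n = (Outcrop 7→Outcrop 8) × (Outcrop 7→Outcrop 9) = (3216.4, 4767.4, 19074).
So ∂z/∂E = −n_x/n_z = −0.16863 and ∂z/∂N = −n_y/n_z = −0.24994.
Intercept c from Outcrop 7: 518.2 + 42.66 + 93.23 = 654.09.
At (104, 303): z_contact = −17.54 − 75.73 + 654.09 = 560.82 m.
Depth below ground = 577.6 − 560.82 = 16.8 m.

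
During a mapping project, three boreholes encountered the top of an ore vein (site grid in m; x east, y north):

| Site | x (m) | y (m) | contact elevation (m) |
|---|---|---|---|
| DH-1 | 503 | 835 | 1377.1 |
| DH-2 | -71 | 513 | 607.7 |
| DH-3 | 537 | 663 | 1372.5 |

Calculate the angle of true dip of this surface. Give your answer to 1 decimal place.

Let the plane be z = a·x + b·y + c.
DH-2−DH-1: −574a − 322b = −769.4;  DH-3−DH-1: 34a − 172b = −4.6.
Solving gives a = 1.19311, b = 0.26259.
Gradient magnitude |∇z| = √(a² + b²) = √(1.42351 + 0.06895) = 1.22167.
True dip = arctan(1.22167) = 50.7°, dipping toward WSW (azimuth ≈ 258°).

50.7°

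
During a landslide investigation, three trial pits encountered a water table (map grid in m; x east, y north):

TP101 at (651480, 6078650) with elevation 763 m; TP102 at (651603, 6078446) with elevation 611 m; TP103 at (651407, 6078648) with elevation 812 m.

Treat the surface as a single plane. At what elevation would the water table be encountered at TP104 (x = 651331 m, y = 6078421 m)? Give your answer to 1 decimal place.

Two edge vectors: TP101→TP102 = (123, -204, -152), TP101→TP103 = (-73, -2, 49).
Normal n = (TP101→TP102) × (TP101→TP103) = (-10300, 5069, -15138).
So ∂z/∂x = −n_x/n_z = −0.680406923 and ∂z/∂y = −n_y/n_z = 0.334852689.
Intercept c from TP101: 763 + 443271.50 − 2035452.30 = −1591417.79.
At (651331, 6078421): z = −443170.1 + 2035375.6 − 1591417.79 = 787.7 m.

787.7 m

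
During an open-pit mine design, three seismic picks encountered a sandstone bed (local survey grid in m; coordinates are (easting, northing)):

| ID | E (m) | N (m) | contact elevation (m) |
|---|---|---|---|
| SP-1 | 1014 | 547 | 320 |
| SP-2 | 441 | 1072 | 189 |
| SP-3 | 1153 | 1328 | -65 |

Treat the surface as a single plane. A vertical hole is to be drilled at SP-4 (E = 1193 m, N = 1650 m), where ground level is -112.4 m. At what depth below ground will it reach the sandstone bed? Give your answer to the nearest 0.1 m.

108.0 m

Let the plane be z = a·E + b·N + c.
SP-2−SP-1: −573a + 525b = −131;  SP-3−SP-1: 139a + 781b = −385.
Solving gives a = −0.191770, b = −0.458827.
Then c = 320 − a·1014 − b·547 = 765.43.
At (1193, 1650): z_contact = −228.78 − 757.06 + 765.43 = -220.41 m.
Depth below ground = -112.4 − (-220.41) = 108.0 m.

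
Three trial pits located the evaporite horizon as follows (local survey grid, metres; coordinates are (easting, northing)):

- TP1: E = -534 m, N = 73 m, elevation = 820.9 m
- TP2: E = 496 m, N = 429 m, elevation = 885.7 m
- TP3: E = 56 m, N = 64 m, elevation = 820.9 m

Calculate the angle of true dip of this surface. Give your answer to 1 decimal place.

9.9°

Two edge vectors: TP1→TP2 = (1030, 356, 64.8), TP1→TP3 = (590, -9, 0).
Normal n = (TP1→TP2) × (TP1→TP3) = (583.2, 38232, -219310).
So ∂z/∂E = −n_x/n_z = 0.00266 and ∂z/∂N = −n_y/n_z = 0.17433.
Gradient magnitude |∇z| = √(a² + b²) = √(0.00001 + 0.03039) = 0.17435.
True dip = arctan(0.17435) = 9.9°, dipping toward S (azimuth ≈ 181°).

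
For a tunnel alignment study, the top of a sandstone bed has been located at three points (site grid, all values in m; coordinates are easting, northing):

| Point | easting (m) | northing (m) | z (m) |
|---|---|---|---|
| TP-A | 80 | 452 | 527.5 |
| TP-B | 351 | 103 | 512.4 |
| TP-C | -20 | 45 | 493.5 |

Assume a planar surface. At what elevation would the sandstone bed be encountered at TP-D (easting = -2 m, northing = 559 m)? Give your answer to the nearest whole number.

532 m

Let the plane be z = a·easting + b·northing + c.
TP-B−TP-A: 271a − 349b = −15.1;  TP-C−TP-A: −100a − 407b = −34.
Solving gives a = 0.03940, b = 0.07386.
Then c = 527.5 − a·80 − b·452 = 490.96.
At (-2, 559): z = −0.1 + 41.3 + 490.96 = 532.2 m.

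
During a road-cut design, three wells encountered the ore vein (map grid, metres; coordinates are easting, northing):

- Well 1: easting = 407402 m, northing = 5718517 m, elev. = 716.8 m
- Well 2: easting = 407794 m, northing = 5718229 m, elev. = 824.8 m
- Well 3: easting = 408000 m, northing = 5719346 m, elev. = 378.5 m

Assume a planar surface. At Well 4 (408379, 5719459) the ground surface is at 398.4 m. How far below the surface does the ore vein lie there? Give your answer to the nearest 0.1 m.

70.7 m

Let the plane be z = a·easting + b·northing + c.
Well 2−Well 1: 392a − 288b = 108;  Well 3−Well 1: 598a + 829b = −338.3.
Solving gives a = −0.015886016, b = −0.396622633.
Then c = 716.8 − a·407402 − b·5718517 = 2275282.06.
At (408379, 5719459): z_contact = −6487.52 − 2268466.89 + 2275282.06 = 327.66 m.
Depth below ground = 398.4 − 327.66 = 70.7 m.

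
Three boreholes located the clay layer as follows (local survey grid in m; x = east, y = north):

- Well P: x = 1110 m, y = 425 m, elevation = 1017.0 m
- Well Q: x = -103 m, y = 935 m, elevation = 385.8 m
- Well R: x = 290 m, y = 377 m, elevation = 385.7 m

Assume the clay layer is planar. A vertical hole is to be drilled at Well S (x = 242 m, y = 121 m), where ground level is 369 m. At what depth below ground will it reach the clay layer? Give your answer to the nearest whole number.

152 m

Let the plane be z = a·x + b·y + c.
Well Q−Well P: −1213a + 510b = −631.2;  Well R−Well P: −820a − 48b = −631.3.
Solving gives a = 0.73938, b = 0.52093.
Then c = 1017 − a·1110 − b·425 = −25.11.
At (242, 121): z_contact = 178.9 + 63.0 − 25.11 = 216.9 m.
Depth below ground = 369 − 216.9 = 152 m.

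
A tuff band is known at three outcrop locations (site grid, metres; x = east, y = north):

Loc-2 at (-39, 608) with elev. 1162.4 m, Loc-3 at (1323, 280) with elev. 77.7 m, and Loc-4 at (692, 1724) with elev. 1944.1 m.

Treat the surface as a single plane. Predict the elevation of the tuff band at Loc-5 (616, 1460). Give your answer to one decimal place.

1706.6 m

Two edge vectors: Loc-2→Loc-3 = (1362, -328, -1084.7), Loc-2→Loc-4 = (731, 1116, 781.7).
Normal n = (Loc-2→Loc-3) × (Loc-2→Loc-4) = (954127.6, -1857591.1, 1759760).
So ∂z/∂x = −n_x/n_z = −0.542192 and ∂z/∂y = −n_y/n_z = 1.055593.
Intercept c from Loc-2: 1162.4 − 21.15 − 641.80 = 499.45.
At (616, 1460): z = −334.0 + 1541.2 + 499.45 = 1706.6 m.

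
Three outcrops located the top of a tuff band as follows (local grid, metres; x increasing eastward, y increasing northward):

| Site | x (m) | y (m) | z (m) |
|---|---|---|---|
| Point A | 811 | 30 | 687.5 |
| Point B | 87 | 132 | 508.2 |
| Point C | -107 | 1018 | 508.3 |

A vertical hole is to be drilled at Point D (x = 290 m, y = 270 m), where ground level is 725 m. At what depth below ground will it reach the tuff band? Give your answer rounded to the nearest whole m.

Let the plane be z = a·x + b·y + c.
Point B−Point A: −724a + 102b = −179.3;  Point C−Point A: −918a + 988b = −179.2.
Solving gives a = 0.25555, b = 0.05607.
Then c = 687.5 − a·811 − b·30 = 478.57.
At (290, 270): z_contact = 74.1 + 15.1 + 478.57 = 567.8 m.
Depth below ground = 725 − 567.8 = 157 m.

157 m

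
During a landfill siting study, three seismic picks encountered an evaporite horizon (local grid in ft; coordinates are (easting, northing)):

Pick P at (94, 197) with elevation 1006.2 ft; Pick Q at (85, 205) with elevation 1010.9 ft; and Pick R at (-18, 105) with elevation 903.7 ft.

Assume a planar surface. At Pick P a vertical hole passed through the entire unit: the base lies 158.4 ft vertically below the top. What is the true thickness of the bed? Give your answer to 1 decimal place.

119.5 ft

Two edge vectors: Pick P→Pick Q = (-9, 8, 4.7), Pick P→Pick R = (-112, -92, -102.5).
Normal n = (Pick P→Pick Q) × (Pick P→Pick R) = (-387.6, -1448.9, 1724).
So ∂z/∂E = −n_x/n_z = 0.22483 and ∂z/∂N = −n_y/n_z = 0.84043.
|∇z| = √(a²+b²) = 0.86998, so dip δ = arctan(0.86998) = 41.02°.
True thickness = vertical thickness × cos δ = 158.4 × cos 41.02° = 119.5 ft.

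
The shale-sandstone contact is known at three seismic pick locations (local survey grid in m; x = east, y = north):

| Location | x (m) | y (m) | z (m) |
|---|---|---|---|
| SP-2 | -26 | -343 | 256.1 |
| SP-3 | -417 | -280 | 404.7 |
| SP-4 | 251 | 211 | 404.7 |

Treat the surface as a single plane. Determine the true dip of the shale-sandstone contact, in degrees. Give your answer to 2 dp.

27.76°

Two edge vectors: SP-2→SP-3 = (-391, 63, 148.6), SP-2→SP-4 = (277, 554, 148.6).
Normal n = (SP-2→SP-3) × (SP-2→SP-4) = (-72962.6, 99264.8, -234065).
So ∂z/∂x = −n_x/n_z = −0.31172 and ∂z/∂y = −n_y/n_z = 0.42409.
Gradient magnitude |∇z| = √(a² + b²) = √(0.09717 + 0.17985) = 0.52633.
True dip = arctan(0.52633) = 27.76°, dipping toward SE (azimuth ≈ 144°).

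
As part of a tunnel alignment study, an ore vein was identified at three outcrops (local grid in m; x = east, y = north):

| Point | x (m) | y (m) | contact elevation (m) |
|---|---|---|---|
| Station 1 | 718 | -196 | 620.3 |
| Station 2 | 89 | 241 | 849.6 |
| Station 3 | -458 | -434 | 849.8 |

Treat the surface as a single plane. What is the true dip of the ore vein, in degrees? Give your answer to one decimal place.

Two edge vectors: Station 1→Station 2 = (-629, 437, 229.3), Station 1→Station 3 = (-1176, -238, 229.5).
Normal n = (Station 1→Station 2) × (Station 1→Station 3) = (154864.9, -125301.3, 663614).
So ∂z/∂x = −n_x/n_z = −0.23337 and ∂z/∂y = −n_y/n_z = 0.18882.
Gradient magnitude |∇z| = √(a² + b²) = √(0.05446 + 0.03565) = 0.30019.
True dip = arctan(0.30019) = 16.7°, dipping toward SE (azimuth ≈ 129°).

16.7°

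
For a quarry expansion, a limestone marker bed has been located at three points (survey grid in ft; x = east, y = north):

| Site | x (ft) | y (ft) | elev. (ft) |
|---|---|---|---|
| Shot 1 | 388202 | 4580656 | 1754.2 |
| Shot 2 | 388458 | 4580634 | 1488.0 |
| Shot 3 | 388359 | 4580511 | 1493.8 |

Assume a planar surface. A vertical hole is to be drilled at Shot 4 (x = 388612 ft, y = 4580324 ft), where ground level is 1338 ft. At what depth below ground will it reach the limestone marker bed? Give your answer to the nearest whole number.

Two edge vectors: Shot 1→Shot 2 = (256, -22, -266.2), Shot 1→Shot 3 = (157, -145, -260.4).
Normal n = (Shot 1→Shot 2) × (Shot 1→Shot 3) = (-32870.2, 24869, -33666).
So ∂z/∂x = −n_x/n_z = −0.97636191 and ∂z/∂y = −n_y/n_z = 0.73869780.
Intercept c from Shot 1: 1754.2 + 379025.65 − 3383720.49 = −3002940.65.
At (388612, 4580324): z_contact = −379426.0 + 3383475.2 − 3002940.65 = 1108.6 ft.
Depth below ground = 1338 − 1108.6 = 229 ft.

229 ft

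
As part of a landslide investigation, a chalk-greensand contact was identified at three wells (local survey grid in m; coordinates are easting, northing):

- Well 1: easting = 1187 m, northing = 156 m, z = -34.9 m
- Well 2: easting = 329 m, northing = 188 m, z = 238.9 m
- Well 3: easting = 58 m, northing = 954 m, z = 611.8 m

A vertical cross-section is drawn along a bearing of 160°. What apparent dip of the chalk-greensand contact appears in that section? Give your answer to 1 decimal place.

Two edge vectors: Well 1→Well 2 = (-858, 32, 273.8), Well 1→Well 3 = (-1129, 798, 646.7).
Normal n = (Well 1→Well 2) × (Well 1→Well 3) = (-197798, 245748.4, -648556).
So ∂z/∂easting = −n_x/n_z = −0.30498 and ∂z/∂northing = −n_y/n_z = 0.37892.
Unit vector along 160° is (sin 160°, cos 160°) = (0.3420, -0.9397).
Slope in that direction = a·(0.3420) + b·(-0.9397) = −0.46037.
Apparent dip = arctan|0.46037| = 24.7° (true dip is 25.9°, so apparent ≤ true as expected).

24.7°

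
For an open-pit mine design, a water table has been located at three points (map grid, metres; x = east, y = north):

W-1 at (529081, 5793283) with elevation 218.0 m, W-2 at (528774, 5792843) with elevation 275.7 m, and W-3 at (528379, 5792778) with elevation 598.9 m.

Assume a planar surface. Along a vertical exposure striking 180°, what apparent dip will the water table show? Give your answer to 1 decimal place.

Two edge vectors: W-1→W-2 = (-307, -440, 57.7), W-1→W-3 = (-702, -505, 380.9).
Normal n = (W-1→W-2) × (W-1→W-3) = (-138457.5, 76430.9, -153845).
So ∂z/∂x = −n_x/n_z = −0.89998 and ∂z/∂y = −n_y/n_z = 0.49680.
Unit vector along 180° is (sin 180°, cos 180°) = (0.0000, -1.0000).
Slope in that direction = a·(0.0000) + b·(-1.0000) = −0.49680.
Apparent dip = arctan|0.49680| = 26.4° (true dip is 45.8°, so apparent ≤ true as expected).

26.4°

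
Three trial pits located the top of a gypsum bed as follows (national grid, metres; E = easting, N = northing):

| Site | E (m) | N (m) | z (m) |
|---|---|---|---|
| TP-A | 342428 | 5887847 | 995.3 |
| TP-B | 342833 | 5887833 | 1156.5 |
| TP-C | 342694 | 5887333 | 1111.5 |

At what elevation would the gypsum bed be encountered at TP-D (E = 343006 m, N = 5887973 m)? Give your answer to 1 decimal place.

Two edge vectors: TP-A→TP-B = (405, -14, 161.2), TP-A→TP-C = (266, -514, 116.2).
Normal n = (TP-A→TP-B) × (TP-A→TP-C) = (81230, -4181.8, -204446).
So ∂z/∂E = −n_x/n_z = 0.397317629 and ∂z/∂N = −n_y/n_z = −0.020454301.
Intercept c from TP-A: 995.3 − 136052.68 + 120431.79 = −14625.59.
At (343006, 5887973): z = 136282.3 − 120434.4 − 14625.59 = 1222.4 m.

1222.4 m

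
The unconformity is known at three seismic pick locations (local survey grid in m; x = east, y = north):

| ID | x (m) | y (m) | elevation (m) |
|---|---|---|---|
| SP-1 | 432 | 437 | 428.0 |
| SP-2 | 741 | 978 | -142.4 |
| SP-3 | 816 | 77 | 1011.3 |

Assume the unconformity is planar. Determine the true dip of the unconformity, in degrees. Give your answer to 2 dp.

Let the plane be z = a·x + b·y + c.
SP-2−SP-1: 309a + 541b = −570.4;  SP-3−SP-1: 384a − 360b = 583.3.
Solving gives a = 0.34554, b = −1.25170.
Gradient magnitude |∇z| = √(a² + b²) = √(0.11940 + 1.56676) = 1.29852.
True dip = arctan(1.29852) = 52.40°, dipping toward NNW (azimuth ≈ 345°).

52.40°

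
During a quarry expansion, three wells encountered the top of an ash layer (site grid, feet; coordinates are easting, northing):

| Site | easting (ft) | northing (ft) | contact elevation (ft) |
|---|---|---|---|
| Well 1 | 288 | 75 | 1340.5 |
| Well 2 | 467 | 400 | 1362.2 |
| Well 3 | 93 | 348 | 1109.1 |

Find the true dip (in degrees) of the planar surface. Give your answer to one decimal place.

Let the plane be z = a·easting + b·northing + c.
Well 2−Well 1: 179a + 325b = 21.7;  Well 3−Well 1: −195a + 273b = −231.4.
Solving gives a = 0.72281, b = −0.33133.
Gradient magnitude |∇z| = √(a² + b²) = √(0.52245 + 0.10978) = 0.79513.
True dip = arctan(0.79513) = 38.5°, dipping toward WNW (azimuth ≈ 295°).

38.5°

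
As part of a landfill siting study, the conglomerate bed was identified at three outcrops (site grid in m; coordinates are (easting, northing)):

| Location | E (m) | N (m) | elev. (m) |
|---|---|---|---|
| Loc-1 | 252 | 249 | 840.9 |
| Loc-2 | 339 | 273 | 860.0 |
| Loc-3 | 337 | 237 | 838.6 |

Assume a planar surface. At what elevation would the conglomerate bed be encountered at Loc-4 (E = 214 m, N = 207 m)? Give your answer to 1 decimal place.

Two edge vectors: Loc-1→Loc-2 = (87, 24, 19.1), Loc-1→Loc-3 = (85, -12, -2.3).
Normal n = (Loc-1→Loc-2) × (Loc-1→Loc-3) = (174, 1823.6, -3084).
So ∂z/∂E = −n_x/n_z = 0.05642 and ∂z/∂N = −n_y/n_z = 0.59131.
Intercept c from Loc-1: 840.9 − 14.22 − 147.24 = 679.45.
At (214, 207): z = 12.1 + 122.4 + 679.45 = 813.9 m.

813.9 m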